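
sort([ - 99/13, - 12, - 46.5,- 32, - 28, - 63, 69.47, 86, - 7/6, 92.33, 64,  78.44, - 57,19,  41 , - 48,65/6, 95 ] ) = [- 63,-57, - 48, - 46.5, - 32, - 28,-12,  -  99/13, - 7/6,65/6,19,  41, 64, 69.47 , 78.44,86,92.33,95]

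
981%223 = 89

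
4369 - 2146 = 2223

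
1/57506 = 1/57506 = 0.00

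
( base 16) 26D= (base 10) 621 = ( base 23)140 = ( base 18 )1g9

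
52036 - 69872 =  - 17836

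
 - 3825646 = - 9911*386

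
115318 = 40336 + 74982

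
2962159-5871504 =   -  2909345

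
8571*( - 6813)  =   - 58394223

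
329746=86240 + 243506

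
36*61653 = 2219508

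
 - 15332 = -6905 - 8427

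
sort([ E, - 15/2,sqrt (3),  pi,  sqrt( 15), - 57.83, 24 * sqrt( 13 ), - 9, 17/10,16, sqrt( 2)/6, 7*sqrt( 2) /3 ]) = [ - 57.83, - 9, - 15/2, sqrt(2 )/6,17/10, sqrt( 3),  E, pi, 7*sqrt( 2)/3, sqrt( 15 ), 16, 24*sqrt(13) ]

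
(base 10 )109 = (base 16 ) 6d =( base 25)49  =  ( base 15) 74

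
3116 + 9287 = 12403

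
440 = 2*220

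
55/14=3  +  13/14 = 3.93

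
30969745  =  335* 92447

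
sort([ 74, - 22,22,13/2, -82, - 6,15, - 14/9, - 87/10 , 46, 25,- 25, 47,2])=[ - 82, - 25, - 22,-87/10 , - 6, - 14/9,2,13/2, 15, 22, 25,  46,47,  74 ]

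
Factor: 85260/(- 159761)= - 2^2 * 3^1*5^1*7^1*787^( - 1) = - 420/787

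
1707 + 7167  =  8874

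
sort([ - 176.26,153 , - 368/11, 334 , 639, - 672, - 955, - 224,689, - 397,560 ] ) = [ - 955, - 672 ,-397 , - 224, - 176.26, - 368/11, 153, 334,560,639,689] 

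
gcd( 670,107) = 1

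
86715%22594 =18933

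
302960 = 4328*70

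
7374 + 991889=999263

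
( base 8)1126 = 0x256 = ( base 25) NN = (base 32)IM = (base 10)598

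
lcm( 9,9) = 9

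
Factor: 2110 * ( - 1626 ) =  - 2^2*3^1 * 5^1*211^1 *271^1 = -  3430860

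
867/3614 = 867/3614 = 0.24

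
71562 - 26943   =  44619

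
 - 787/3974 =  - 787/3974  =  -  0.20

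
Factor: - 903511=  - 7^2 *18439^1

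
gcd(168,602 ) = 14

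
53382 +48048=101430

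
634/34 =18 + 11/17 = 18.65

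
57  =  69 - 12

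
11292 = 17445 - 6153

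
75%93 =75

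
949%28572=949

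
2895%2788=107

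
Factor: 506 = 2^1* 11^1*23^1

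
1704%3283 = 1704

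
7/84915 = 7/84915 = 0.00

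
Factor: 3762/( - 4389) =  - 6/7 = -2^1*3^1*7^ (-1)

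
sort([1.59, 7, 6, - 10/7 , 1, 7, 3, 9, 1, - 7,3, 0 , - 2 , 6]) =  [ - 7 , - 2, - 10/7,0,1 , 1,1.59, 3,3,6,6,7, 7, 9]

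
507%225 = 57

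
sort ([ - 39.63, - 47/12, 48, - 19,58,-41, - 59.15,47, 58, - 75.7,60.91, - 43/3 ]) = [ - 75.7, - 59.15, - 41, - 39.63, - 19, - 43/3, - 47/12 , 47, 48 , 58, 58, 60.91 ]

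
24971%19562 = 5409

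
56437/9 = 6270 + 7/9 = 6270.78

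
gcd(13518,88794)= 18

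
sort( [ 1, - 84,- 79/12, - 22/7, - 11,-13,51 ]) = [ - 84,-13, - 11,  -  79/12, - 22/7,1,51 ] 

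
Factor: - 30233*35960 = -2^3*5^1*7^2* 29^1*31^1*617^1 = - 1087178680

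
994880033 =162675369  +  832204664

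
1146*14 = 16044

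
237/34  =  6+33/34 = 6.97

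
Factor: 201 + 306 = 507 = 3^1*13^2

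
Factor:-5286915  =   - 3^2 * 5^1*17^1*6911^1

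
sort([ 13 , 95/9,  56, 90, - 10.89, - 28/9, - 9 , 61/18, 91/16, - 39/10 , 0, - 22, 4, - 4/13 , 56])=[ - 22,-10.89, - 9, - 39/10, - 28/9, - 4/13,0 , 61/18, 4,91/16, 95/9,  13, 56, 56,  90 ] 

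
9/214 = 9/214   =  0.04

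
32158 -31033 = 1125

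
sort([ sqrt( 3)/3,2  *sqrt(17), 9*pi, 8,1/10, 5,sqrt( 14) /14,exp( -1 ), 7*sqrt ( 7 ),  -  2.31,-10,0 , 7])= [-10, - 2.31, 0,1/10,sqrt( 14)/14,exp( - 1 ), sqrt(3) /3,  5 , 7,8, 2*sqrt( 17),7*sqrt( 7 ),9*pi ] 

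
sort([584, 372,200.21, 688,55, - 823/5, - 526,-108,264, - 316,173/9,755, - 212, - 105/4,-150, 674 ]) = [ - 526, - 316, - 212, - 823/5, - 150, - 108,-105/4, 173/9,55, 200.21,264 , 372,584,  674,688, 755] 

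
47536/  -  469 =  -102 + 302/469 = - 101.36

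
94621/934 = 101 + 287/934=101.31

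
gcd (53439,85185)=3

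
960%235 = 20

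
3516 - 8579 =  - 5063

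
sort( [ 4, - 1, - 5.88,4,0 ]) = [-5.88, - 1, 0,4,4 ] 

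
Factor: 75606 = 2^1*3^1*12601^1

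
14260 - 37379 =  - 23119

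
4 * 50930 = 203720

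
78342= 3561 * 22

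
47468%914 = 854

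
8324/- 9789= -8324/9789 = -  0.85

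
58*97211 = 5638238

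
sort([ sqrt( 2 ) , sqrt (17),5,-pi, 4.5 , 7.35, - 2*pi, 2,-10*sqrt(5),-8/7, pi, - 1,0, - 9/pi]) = [ - 10* sqrt (5), - 2 * pi, - pi,  -  9/pi, - 8/7, - 1,0, sqrt(2),2,pi, sqrt( 17), 4.5,5,7.35 ] 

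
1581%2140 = 1581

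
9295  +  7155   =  16450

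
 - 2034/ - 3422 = 1017/1711 = 0.59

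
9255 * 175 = 1619625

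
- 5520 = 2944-8464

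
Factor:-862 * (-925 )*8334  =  6645114900=2^2*3^2 * 5^2*37^1 *431^1*463^1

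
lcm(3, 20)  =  60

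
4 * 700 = 2800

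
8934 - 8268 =666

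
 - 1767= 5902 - 7669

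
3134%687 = 386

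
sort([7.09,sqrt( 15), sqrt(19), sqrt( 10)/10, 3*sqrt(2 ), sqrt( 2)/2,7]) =[ sqrt( 10)/10 , sqrt(2) /2, sqrt(15) , 3*sqrt (2 ),sqrt(19), 7, 7.09]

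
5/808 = 5/808  =  0.01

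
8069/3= 2689 + 2/3 = 2689.67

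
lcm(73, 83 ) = 6059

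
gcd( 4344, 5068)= 724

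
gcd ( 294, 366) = 6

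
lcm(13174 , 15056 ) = 105392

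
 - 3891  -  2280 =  - 6171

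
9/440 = 9/440  =  0.02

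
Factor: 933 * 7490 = 2^1 * 3^1*5^1 * 7^1*107^1 * 311^1 = 6988170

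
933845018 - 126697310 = 807147708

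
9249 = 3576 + 5673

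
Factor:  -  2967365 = - 5^1*593473^1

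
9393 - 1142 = 8251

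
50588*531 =26862228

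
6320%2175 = 1970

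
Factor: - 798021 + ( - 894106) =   -  131^1  *12917^1 = - 1692127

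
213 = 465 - 252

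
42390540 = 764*55485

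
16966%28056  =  16966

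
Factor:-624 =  - 2^4*3^1*13^1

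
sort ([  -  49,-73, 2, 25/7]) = [ - 73, - 49 , 2,25/7 ]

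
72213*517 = 37334121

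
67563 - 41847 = 25716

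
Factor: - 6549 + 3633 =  - 2^2*3^6 =-2916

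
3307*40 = 132280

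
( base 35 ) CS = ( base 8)700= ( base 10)448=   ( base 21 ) 107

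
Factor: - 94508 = - 2^2*23627^1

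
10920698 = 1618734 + 9301964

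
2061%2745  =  2061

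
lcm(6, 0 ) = 0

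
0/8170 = 0 = 0.00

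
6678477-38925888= - 32247411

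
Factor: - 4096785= - 3^1*5^1*7^1*11^1*3547^1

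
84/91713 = 28/30571 = 0.00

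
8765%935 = 350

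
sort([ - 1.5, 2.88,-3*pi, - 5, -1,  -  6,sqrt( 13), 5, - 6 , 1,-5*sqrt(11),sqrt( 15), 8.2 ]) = [ - 5*sqrt (11 ), - 3*pi,- 6, - 6 , - 5, - 1.5, - 1, 1, 2.88,sqrt ( 13) , sqrt( 15 ), 5, 8.2] 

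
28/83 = 28/83 =0.34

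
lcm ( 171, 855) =855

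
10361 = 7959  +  2402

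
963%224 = 67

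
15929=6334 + 9595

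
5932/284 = 1483/71=20.89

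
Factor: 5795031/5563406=2^( - 1)*3^1* 11^1*67^1*2621^1*2781703^( - 1)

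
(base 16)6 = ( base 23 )6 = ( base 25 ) 6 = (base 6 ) 10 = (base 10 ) 6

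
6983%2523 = 1937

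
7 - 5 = 2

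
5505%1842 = 1821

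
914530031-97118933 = 817411098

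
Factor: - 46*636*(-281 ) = 2^3*3^1*23^1*53^1*281^1= 8220936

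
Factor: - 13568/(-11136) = 2^1*3^( - 1 )*29^(-1)*53^1 = 106/87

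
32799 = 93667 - 60868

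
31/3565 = 1/115 = 0.01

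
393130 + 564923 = 958053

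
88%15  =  13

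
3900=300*13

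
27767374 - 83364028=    - 55596654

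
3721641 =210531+3511110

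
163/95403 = 163/95403 =0.00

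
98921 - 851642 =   -  752721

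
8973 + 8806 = 17779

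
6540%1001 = 534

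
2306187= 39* 59133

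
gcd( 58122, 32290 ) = 6458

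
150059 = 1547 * 97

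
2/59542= 1/29771 = 0.00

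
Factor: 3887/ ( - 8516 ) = - 2^( - 2)*13^2 * 23^1*2129^ ( - 1)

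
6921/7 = 6921/7 = 988.71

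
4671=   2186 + 2485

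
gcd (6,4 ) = 2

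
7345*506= 3716570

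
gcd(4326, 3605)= 721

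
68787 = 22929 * 3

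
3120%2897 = 223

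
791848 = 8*98981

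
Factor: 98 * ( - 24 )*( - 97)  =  2^4 * 3^1 * 7^2*97^1  =  228144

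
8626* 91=784966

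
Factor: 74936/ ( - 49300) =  - 2^1*5^(  -  2)*19^1 = - 38/25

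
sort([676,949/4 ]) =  [ 949/4, 676]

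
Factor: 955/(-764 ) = -2^(-2 )* 5^1 = -  5/4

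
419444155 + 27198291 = 446642446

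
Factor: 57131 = 57131^1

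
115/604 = 115/604 = 0.19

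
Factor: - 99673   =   - 7^1 * 29^1*491^1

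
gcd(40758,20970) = 6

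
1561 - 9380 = -7819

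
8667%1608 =627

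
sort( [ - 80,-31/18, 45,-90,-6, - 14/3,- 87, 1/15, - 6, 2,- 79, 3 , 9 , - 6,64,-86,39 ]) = [-90, - 87, - 86, - 80,-79, -6, - 6,-6, - 14/3,- 31/18,1/15,2,3, 9, 39,45,64]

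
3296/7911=3296/7911 = 0.42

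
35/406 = 5/58=0.09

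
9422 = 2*4711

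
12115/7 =12115/7=1730.71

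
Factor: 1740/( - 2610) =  -2/3 = - 2^1*3^( -1 ) 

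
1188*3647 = 4332636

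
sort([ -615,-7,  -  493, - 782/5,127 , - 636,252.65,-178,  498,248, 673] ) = [ - 636, - 615, - 493,  -  178,  -  782/5,  -  7, 127 , 248,252.65,498, 673] 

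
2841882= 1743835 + 1098047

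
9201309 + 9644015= 18845324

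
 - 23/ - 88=23/88 = 0.26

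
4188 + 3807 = 7995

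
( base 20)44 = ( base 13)66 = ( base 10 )84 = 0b1010100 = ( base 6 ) 220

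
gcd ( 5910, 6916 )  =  2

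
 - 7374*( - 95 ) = 700530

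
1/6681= 1/6681= 0.00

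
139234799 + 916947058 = 1056181857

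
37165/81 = 37165/81 = 458.83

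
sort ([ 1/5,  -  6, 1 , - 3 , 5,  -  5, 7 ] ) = [ - 6 ,  -  5,  -  3 , 1/5,1,5, 7 ]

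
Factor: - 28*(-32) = 2^7*7^1 = 896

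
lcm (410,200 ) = 8200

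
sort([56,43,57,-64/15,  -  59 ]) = [ - 59,-64/15,43,56,57]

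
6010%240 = 10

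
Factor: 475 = 5^2  *  19^1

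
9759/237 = 3253/79= 41.18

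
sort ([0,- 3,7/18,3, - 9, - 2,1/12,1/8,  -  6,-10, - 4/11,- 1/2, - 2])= [ - 10, - 9,  -  6, - 3, - 2, - 2, - 1/2 , - 4/11,0,1/12, 1/8,7/18,3]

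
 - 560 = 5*( - 112)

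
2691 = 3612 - 921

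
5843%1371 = 359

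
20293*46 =933478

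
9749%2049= 1553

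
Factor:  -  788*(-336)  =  2^6*3^1 * 7^1*197^1  =  264768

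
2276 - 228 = 2048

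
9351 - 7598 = 1753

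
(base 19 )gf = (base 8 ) 477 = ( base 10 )319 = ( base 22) eb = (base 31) A9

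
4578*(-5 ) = -22890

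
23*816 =18768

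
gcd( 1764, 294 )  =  294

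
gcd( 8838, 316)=2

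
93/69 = 31/23= 1.35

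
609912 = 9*67768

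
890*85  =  75650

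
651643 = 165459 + 486184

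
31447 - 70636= - 39189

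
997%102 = 79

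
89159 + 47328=136487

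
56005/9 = 56005/9 = 6222.78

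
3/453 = 1/151 = 0.01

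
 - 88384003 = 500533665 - 588917668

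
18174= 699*26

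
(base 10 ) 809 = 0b1100101001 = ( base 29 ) RQ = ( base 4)30221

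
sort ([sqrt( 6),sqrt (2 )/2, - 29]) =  [-29,sqrt( 2 ) /2, sqrt( 6) ]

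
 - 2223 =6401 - 8624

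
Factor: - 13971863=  - 139^1*100517^1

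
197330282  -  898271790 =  - 700941508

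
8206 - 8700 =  - 494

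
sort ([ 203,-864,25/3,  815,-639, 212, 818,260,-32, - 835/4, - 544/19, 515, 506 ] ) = [ - 864  , -639, - 835/4,-32, - 544/19, 25/3,203,212,260,506,515, 815 , 818] 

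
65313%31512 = 2289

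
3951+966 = 4917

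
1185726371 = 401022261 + 784704110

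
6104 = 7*872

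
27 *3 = 81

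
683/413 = 1 + 270/413 = 1.65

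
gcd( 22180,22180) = 22180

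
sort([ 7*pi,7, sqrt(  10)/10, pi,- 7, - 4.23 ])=[  -  7,  -  4.23, sqrt(10)/10,pi, 7, 7*pi ]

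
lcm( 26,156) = 156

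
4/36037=4/36037 =0.00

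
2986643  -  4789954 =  - 1803311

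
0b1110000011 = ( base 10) 899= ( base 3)1020022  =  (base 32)S3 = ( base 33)r8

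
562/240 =2 + 41/120 = 2.34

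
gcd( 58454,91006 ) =2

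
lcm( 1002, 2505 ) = 5010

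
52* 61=3172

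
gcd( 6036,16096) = 2012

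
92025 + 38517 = 130542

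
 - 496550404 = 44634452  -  541184856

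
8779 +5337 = 14116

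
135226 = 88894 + 46332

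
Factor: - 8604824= - 2^3*293^1*3671^1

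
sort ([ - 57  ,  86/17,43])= [ - 57,86/17, 43] 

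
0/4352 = 0 =0.00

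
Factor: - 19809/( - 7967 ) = 3^2* 71^1 *257^(-1) = 639/257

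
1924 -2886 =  - 962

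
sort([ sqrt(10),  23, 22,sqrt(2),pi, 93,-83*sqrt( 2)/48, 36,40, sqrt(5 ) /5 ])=[ - 83*sqrt( 2) /48, sqrt( 5)/5, sqrt(2 ),pi, sqrt(10 ), 22,23, 36, 40, 93]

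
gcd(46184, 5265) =1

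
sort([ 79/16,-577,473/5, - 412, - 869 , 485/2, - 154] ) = [ - 869, - 577, - 412, - 154, 79/16, 473/5, 485/2 ]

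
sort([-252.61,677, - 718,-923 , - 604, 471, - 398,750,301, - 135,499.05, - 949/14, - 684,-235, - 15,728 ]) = [ - 923, - 718,  -  684, -604, -398, - 252.61,-235, - 135,-949/14, -15,301,471, 499.05,677, 728 , 750 ] 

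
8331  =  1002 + 7329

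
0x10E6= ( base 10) 4326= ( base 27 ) 5p6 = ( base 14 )1810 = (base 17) eg8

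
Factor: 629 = 17^1*37^1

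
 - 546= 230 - 776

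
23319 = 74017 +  - 50698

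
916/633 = 916/633 = 1.45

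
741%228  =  57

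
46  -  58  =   - 12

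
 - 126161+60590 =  - 65571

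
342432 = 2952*116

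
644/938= 46/67 = 0.69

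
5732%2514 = 704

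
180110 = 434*415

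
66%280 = 66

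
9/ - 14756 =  - 9/14756 = - 0.00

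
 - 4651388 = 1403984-6055372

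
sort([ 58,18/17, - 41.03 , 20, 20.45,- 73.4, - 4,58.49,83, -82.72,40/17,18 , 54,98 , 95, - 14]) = [ - 82.72 ,-73.4, - 41.03, - 14, - 4, 18/17, 40/17,18,  20, 20.45, 54,58,58.49,83,95,98]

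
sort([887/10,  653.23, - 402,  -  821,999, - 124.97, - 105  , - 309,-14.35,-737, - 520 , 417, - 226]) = [ - 821, -737 ,-520 ,- 402, - 309, - 226, - 124.97,-105,-14.35,  887/10,417, 653.23, 999] 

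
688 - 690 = - 2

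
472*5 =2360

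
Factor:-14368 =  - 2^5  *449^1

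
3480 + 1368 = 4848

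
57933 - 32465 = 25468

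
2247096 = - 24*( - 93629 ) 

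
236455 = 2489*95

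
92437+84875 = 177312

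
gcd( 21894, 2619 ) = 3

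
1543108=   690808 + 852300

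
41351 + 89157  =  130508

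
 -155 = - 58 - 97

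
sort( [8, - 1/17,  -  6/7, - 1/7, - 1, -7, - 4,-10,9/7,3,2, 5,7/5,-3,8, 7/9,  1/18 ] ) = [  -  10, - 7, - 4,-3,  -  1, - 6/7,  -  1/7 , - 1/17, 1/18, 7/9,9/7,7/5,2, 3, 5,8, 8] 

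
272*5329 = 1449488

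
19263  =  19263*1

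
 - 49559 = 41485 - 91044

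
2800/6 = 1400/3 = 466.67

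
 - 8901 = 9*( - 989 ) 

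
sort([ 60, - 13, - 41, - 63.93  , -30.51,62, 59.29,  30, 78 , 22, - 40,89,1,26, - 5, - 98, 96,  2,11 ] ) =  [ - 98 , - 63.93, -41, - 40,  -  30.51, - 13,  -  5, 1, 2,11, 22,26,30,59.29,  60,62,  78,89,96 ]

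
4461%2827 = 1634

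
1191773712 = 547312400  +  644461312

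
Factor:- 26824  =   - 2^3*7^1*479^1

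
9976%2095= 1596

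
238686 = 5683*42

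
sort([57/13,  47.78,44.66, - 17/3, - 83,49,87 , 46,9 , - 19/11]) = [- 83,  -  17/3,-19/11, 57/13 , 9 , 44.66, 46,47.78 , 49,87 ]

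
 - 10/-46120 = 1/4612 = 0.00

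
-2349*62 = - 145638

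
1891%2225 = 1891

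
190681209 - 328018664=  - 137337455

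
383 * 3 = 1149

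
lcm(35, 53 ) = 1855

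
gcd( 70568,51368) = 8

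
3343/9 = 3343/9 = 371.44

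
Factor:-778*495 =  - 385110 = - 2^1 * 3^2*5^1 * 11^1*389^1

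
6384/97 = 6384/97 = 65.81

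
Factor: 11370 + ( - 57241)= -45871 = - 7^1*6553^1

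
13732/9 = 13732/9  =  1525.78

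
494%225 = 44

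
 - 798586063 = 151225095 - 949811158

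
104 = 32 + 72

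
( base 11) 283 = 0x14d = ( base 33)A3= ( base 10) 333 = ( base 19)ha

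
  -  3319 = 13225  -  16544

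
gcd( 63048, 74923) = 1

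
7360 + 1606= 8966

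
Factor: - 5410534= -2^1 *157^1*17231^1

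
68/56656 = 17/14164= 0.00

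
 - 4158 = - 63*66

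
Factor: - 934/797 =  - 2^1*467^1*797^ ( - 1 )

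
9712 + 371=10083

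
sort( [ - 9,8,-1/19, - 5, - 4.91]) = [ - 9,  -  5, - 4.91  , - 1/19,8] 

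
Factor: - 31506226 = -2^1*677^1*23269^1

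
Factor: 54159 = 3^1*7^1* 2579^1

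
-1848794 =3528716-5377510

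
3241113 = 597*5429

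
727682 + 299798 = 1027480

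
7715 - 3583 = 4132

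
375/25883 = 375/25883   =  0.01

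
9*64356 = 579204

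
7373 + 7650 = 15023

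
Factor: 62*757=2^1*31^1*757^1 =46934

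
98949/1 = 98949  =  98949.00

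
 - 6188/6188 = - 1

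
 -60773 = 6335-67108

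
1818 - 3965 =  - 2147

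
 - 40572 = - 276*147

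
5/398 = 5/398 = 0.01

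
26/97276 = 13/48638 = 0.00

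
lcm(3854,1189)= 111766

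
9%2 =1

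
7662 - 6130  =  1532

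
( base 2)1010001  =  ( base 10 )81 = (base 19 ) 45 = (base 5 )311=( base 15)56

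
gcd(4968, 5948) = 4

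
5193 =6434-1241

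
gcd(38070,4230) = 4230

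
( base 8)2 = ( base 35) 2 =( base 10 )2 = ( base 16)2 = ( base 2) 10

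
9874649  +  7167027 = 17041676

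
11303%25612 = 11303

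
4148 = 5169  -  1021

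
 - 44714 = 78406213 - 78450927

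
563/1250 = 563/1250 = 0.45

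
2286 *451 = 1030986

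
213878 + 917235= 1131113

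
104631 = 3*34877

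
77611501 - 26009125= 51602376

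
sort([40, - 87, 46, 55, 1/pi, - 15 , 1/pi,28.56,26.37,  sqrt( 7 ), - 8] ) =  [  -  87,  -  15, - 8,1/pi,1/pi, sqrt(7), 26.37, 28.56, 40 , 46, 55] 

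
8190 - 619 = 7571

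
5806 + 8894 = 14700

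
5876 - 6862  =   - 986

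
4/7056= 1/1764 = 0.00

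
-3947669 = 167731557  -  171679226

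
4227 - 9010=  - 4783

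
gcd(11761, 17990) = 1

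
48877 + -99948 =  - 51071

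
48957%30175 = 18782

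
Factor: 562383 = 3^4*53^1*131^1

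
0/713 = 0 = 0.00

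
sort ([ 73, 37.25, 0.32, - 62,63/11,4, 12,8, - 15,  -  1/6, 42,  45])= [  -  62,  -  15, - 1/6,0.32,4, 63/11, 8, 12, 37.25,42,  45, 73 ] 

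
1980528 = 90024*22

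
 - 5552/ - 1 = 5552 + 0/1 =5552.00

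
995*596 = 593020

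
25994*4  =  103976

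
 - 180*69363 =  - 12485340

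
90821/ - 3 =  - 30274+1/3 = -30273.67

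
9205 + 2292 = 11497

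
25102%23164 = 1938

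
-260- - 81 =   -  179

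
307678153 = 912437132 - 604758979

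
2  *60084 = 120168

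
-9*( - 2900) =26100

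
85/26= 85/26 =3.27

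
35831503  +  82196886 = 118028389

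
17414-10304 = 7110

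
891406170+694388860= 1585795030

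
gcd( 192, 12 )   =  12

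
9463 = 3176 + 6287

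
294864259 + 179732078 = 474596337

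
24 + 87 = 111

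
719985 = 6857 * 105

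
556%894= 556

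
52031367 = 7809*6663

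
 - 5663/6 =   -  944+1/6 = -943.83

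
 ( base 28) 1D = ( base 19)23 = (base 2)101001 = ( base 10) 41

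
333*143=47619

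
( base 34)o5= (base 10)821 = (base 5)11241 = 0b1100110101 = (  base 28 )119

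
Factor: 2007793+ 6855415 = 2^3*181^1*6121^1 = 8863208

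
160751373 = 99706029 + 61045344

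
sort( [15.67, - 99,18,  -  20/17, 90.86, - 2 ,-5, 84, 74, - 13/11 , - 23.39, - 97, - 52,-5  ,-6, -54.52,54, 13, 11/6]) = [-99, - 97,-54.52, - 52, - 23.39, -6,  -  5,- 5,-2, - 13/11, - 20/17, 11/6, 13,15.67 , 18, 54, 74, 84, 90.86]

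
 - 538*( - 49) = 26362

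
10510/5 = 2102=2102.00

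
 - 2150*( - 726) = 1560900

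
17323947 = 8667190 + 8656757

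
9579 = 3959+5620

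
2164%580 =424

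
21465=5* 4293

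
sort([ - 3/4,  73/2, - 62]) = [ - 62, - 3/4, 73/2]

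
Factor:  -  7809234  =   - 2^1*3^1* 1301539^1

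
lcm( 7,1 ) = 7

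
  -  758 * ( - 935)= 708730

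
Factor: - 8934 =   -  2^1*3^1*1489^1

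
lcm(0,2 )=0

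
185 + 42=227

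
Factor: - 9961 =- 7^1 * 1423^1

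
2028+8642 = 10670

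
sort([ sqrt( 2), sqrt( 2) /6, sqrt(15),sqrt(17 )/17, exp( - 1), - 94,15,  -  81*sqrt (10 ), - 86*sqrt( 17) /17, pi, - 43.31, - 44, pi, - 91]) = [ - 81*sqrt( 10), - 94, - 91, - 44 , - 43.31,-86*sqrt (17)/17, sqrt( 2 ) /6, sqrt( 17)/17,exp(-1 ) , sqrt( 2 ), pi,  pi, sqrt( 15 ), 15 ] 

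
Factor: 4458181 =7^1*13^1 * 48991^1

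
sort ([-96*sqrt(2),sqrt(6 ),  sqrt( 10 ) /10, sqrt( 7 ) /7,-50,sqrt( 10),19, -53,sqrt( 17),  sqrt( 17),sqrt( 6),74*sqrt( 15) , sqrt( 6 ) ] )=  [-96*sqrt(2 ), - 53, - 50, sqrt( 10 )/10,sqrt( 7)/7, sqrt( 6 ), sqrt( 6 ), sqrt(6) , sqrt( 10) , sqrt( 17 ),sqrt(17) , 19,74*sqrt( 15 ) ]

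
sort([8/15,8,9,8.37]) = [ 8/15,8,8.37,9]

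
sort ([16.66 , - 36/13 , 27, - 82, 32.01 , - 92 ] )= [ - 92 ,  -  82, - 36/13 , 16.66, 27, 32.01]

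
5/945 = 1/189 = 0.01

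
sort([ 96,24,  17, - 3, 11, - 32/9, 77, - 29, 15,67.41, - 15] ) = [-29, - 15, - 32/9, - 3,  11,15,17,24, 67.41, 77,96] 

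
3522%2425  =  1097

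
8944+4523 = 13467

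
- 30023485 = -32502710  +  2479225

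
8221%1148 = 185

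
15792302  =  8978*1759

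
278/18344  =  139/9172 =0.02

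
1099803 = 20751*53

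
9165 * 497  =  4555005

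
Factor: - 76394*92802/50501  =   - 7089515988/50501 = - 2^2*3^1* 11^( - 1 )*4591^(  -  1 )*15467^1*38197^1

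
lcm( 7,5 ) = 35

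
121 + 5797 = 5918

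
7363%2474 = 2415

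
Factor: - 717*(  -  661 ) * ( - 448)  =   - 212323776 =- 2^6*3^1 * 7^1*239^1*661^1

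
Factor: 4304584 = 2^3*538073^1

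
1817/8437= 1817/8437 = 0.22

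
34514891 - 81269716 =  - 46754825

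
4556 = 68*67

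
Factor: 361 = 19^2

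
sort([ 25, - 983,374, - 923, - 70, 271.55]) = [ - 983,-923,- 70,25, 271.55 , 374]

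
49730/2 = 24865  =  24865.00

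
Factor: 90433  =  7^1*12919^1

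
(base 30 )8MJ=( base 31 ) 865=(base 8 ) 17307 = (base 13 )3781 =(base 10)7879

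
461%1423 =461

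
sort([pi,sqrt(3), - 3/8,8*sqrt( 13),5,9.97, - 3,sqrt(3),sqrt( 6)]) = [ - 3,-3/8,sqrt( 3), sqrt( 3), sqrt( 6),pi,5,9.97, 8*sqrt( 13)]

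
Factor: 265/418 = 2^( - 1)*5^1 * 11^(-1 )*19^ ( - 1 ) * 53^1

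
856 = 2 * 428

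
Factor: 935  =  5^1*11^1 *17^1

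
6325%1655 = 1360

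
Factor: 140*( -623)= - 2^2*5^1*7^2*89^1  =  -87220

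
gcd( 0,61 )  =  61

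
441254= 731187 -289933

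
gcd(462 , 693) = 231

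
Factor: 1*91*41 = 7^1*13^1*41^1 = 3731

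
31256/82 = 381 + 7/41 =381.17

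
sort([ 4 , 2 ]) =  [ 2, 4]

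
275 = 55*5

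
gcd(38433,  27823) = 1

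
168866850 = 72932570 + 95934280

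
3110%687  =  362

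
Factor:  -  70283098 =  - 2^1*35141549^1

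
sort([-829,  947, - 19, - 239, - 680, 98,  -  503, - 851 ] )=[ - 851,  -  829,  -  680,  -  503, - 239,  -  19,  98, 947]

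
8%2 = 0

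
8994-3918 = 5076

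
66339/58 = 1143+45/58  =  1143.78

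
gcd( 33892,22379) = 1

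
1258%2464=1258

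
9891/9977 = 9891/9977   =  0.99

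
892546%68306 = 4568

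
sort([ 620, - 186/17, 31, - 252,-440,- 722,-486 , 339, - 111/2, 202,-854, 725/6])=[-854 , - 722, - 486,-440,-252, - 111/2 , - 186/17,31, 725/6, 202,339,620 ] 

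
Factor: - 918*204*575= -107681400  =  - 2^3*3^4*5^2*17^2*23^1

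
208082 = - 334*( - 623)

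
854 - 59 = 795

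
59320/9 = 59320/9=6591.11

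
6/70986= 1/11831 =0.00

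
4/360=1/90 = 0.01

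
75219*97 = 7296243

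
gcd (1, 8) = 1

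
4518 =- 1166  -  -5684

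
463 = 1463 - 1000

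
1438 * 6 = 8628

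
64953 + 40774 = 105727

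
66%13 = 1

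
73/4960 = 73/4960 = 0.01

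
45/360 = 1/8 = 0.12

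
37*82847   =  3065339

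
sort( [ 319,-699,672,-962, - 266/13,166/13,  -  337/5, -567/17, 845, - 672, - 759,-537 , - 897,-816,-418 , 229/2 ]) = [-962 , -897,-816, - 759 ,-699, - 672, - 537,-418,-337/5 , - 567/17, - 266/13,166/13,229/2,  319,672,  845]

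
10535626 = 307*34318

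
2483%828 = 827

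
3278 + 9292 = 12570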